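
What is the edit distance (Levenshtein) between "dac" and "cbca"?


Computing edit distance: "dac" -> "cbca"
DP table:
           c    b    c    a
      0    1    2    3    4
  d   1    1    2    3    4
  a   2    2    2    3    3
  c   3    2    3    2    3
Edit distance = dp[3][4] = 3

3


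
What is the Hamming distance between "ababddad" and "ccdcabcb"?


Comparing "ababddad" and "ccdcabcb" position by position:
  Position 0: 'a' vs 'c' => differ
  Position 1: 'b' vs 'c' => differ
  Position 2: 'a' vs 'd' => differ
  Position 3: 'b' vs 'c' => differ
  Position 4: 'd' vs 'a' => differ
  Position 5: 'd' vs 'b' => differ
  Position 6: 'a' vs 'c' => differ
  Position 7: 'd' vs 'b' => differ
Total differences (Hamming distance): 8

8


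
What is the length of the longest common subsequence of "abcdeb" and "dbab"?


LCS of "abcdeb" and "dbab"
DP table:
           d    b    a    b
      0    0    0    0    0
  a   0    0    0    1    1
  b   0    0    1    1    2
  c   0    0    1    1    2
  d   0    1    1    1    2
  e   0    1    1    1    2
  b   0    1    2    2    2
LCS length = dp[6][4] = 2

2


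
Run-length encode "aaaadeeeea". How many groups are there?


Input: aaaadeeeea
Scanning for consecutive runs:
  Group 1: 'a' x 4 (positions 0-3)
  Group 2: 'd' x 1 (positions 4-4)
  Group 3: 'e' x 4 (positions 5-8)
  Group 4: 'a' x 1 (positions 9-9)
Total groups: 4

4


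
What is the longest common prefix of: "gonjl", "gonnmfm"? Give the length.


Words: gonjl, gonnmfm
  Position 0: all 'g' => match
  Position 1: all 'o' => match
  Position 2: all 'n' => match
  Position 3: ('j', 'n') => mismatch, stop
LCP = "gon" (length 3)

3


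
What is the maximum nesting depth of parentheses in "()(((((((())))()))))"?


Input: "()(((((((())))()))))"
Tracking depth:
  Position 0 '(': depth becomes 1
  Position 1 ')': depth becomes 0
  Position 2 '(': depth becomes 1
  Position 3 '(': depth becomes 2
  Position 4 '(': depth becomes 3
  Position 5 '(': depth becomes 4
  Position 6 '(': depth becomes 5
  Position 7 '(': depth becomes 6
  Position 8 '(': depth becomes 7
  Position 9 '(': depth becomes 8
  Position 10 ')': depth becomes 7
  Position 11 ')': depth becomes 6
  Position 12 ')': depth becomes 5
  Position 13 ')': depth becomes 4
  Position 14 '(': depth becomes 5
  Position 15 ')': depth becomes 4
  Position 16 ')': depth becomes 3
  Position 17 ')': depth becomes 2
  Position 18 ')': depth becomes 1
  Position 19 ')': depth becomes 0
Maximum depth reached: 8

8


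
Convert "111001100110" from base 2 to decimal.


Input: "111001100110" in base 2
Positional expansion:
  Digit '1' (value 1) x 2^11 = 2048
  Digit '1' (value 1) x 2^10 = 1024
  Digit '1' (value 1) x 2^9 = 512
  Digit '0' (value 0) x 2^8 = 0
  Digit '0' (value 0) x 2^7 = 0
  Digit '1' (value 1) x 2^6 = 64
  Digit '1' (value 1) x 2^5 = 32
  Digit '0' (value 0) x 2^4 = 0
  Digit '0' (value 0) x 2^3 = 0
  Digit '1' (value 1) x 2^2 = 4
  Digit '1' (value 1) x 2^1 = 2
  Digit '0' (value 0) x 2^0 = 0
Sum = 3686

3686


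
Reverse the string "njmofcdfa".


Input: njmofcdfa
Reading characters right to left:
  Position 8: 'a'
  Position 7: 'f'
  Position 6: 'd'
  Position 5: 'c'
  Position 4: 'f'
  Position 3: 'o'
  Position 2: 'm'
  Position 1: 'j'
  Position 0: 'n'
Reversed: afdcfomjn

afdcfomjn


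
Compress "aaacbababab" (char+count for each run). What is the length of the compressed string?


Input: aaacbababab
Runs:
  'a' x 3 => "a3"
  'c' x 1 => "c1"
  'b' x 1 => "b1"
  'a' x 1 => "a1"
  'b' x 1 => "b1"
  'a' x 1 => "a1"
  'b' x 1 => "b1"
  'a' x 1 => "a1"
  'b' x 1 => "b1"
Compressed: "a3c1b1a1b1a1b1a1b1"
Compressed length: 18

18


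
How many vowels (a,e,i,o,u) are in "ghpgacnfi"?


Input: ghpgacnfi
Checking each character:
  'g' at position 0: consonant
  'h' at position 1: consonant
  'p' at position 2: consonant
  'g' at position 3: consonant
  'a' at position 4: vowel (running total: 1)
  'c' at position 5: consonant
  'n' at position 6: consonant
  'f' at position 7: consonant
  'i' at position 8: vowel (running total: 2)
Total vowels: 2

2


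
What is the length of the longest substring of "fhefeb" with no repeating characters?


Input: "fhefeb"
Sliding window (track last position of each char):
  Position 0 ('f'): window [0,0] length 1 -- new best
  Position 1 ('h'): window [0,1] length 2 -- new best
  Position 2 ('e'): window [0,2] length 3 -- new best
  Position 3 ('f'): repeat (last at 0), move window start to 1
  Position 3 ('f'): window [1,3] length 3
  Position 4 ('e'): repeat (last at 2), move window start to 3
  Position 4 ('e'): window [3,4] length 2
  Position 5 ('b'): window [3,5] length 3
Longest substring with no repeats: "fhe" with length 3

3


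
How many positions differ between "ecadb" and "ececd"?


Comparing "ecadb" and "ececd" position by position:
  Position 0: 'e' vs 'e' => same
  Position 1: 'c' vs 'c' => same
  Position 2: 'a' vs 'e' => DIFFER
  Position 3: 'd' vs 'c' => DIFFER
  Position 4: 'b' vs 'd' => DIFFER
Positions that differ: 3

3


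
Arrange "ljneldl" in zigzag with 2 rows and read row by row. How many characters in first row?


Zigzag "ljneldl" into 2 rows:
Placing characters:
  'l' => row 0
  'j' => row 1
  'n' => row 0
  'e' => row 1
  'l' => row 0
  'd' => row 1
  'l' => row 0
Rows:
  Row 0: "lnll"
  Row 1: "jed"
First row length: 4

4


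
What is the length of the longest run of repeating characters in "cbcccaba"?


Input: "cbcccaba"
Scanning for longest run:
  Position 1 ('b'): new char, reset run to 1
  Position 2 ('c'): new char, reset run to 1
  Position 3 ('c'): continues run of 'c', length=2
  Position 4 ('c'): continues run of 'c', length=3
  Position 5 ('a'): new char, reset run to 1
  Position 6 ('b'): new char, reset run to 1
  Position 7 ('a'): new char, reset run to 1
Longest run: 'c' with length 3

3


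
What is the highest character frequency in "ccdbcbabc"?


Input: ccdbcbabc
Character counts:
  'a': 1
  'b': 3
  'c': 4
  'd': 1
Maximum frequency: 4

4


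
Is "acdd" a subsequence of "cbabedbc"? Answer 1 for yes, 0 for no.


Check if "acdd" is a subsequence of "cbabedbc"
Greedy scan:
  Position 0 ('c'): no match needed
  Position 1 ('b'): no match needed
  Position 2 ('a'): matches sub[0] = 'a'
  Position 3 ('b'): no match needed
  Position 4 ('e'): no match needed
  Position 5 ('d'): no match needed
  Position 6 ('b'): no match needed
  Position 7 ('c'): matches sub[1] = 'c'
Only matched 2/4 characters => not a subsequence

0


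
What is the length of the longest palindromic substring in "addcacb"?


Input: "addcacb"
Checking substrings for palindromes:
  [3:6] "cac" (len 3) => palindrome
  [1:3] "dd" (len 2) => palindrome
Longest palindromic substring: "cac" with length 3

3


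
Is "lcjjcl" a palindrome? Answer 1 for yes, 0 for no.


Input: lcjjcl
Reversed: lcjjcl
  Compare pos 0 ('l') with pos 5 ('l'): match
  Compare pos 1 ('c') with pos 4 ('c'): match
  Compare pos 2 ('j') with pos 3 ('j'): match
Result: palindrome

1


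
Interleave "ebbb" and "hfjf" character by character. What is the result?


Interleaving "ebbb" and "hfjf":
  Position 0: 'e' from first, 'h' from second => "eh"
  Position 1: 'b' from first, 'f' from second => "bf"
  Position 2: 'b' from first, 'j' from second => "bj"
  Position 3: 'b' from first, 'f' from second => "bf"
Result: ehbfbjbf

ehbfbjbf


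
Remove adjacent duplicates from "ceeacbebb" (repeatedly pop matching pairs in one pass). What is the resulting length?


Input: ceeacbebb
Stack-based adjacent duplicate removal:
  Read 'c': push. Stack: c
  Read 'e': push. Stack: ce
  Read 'e': matches stack top 'e' => pop. Stack: c
  Read 'a': push. Stack: ca
  Read 'c': push. Stack: cac
  Read 'b': push. Stack: cacb
  Read 'e': push. Stack: cacbe
  Read 'b': push. Stack: cacbeb
  Read 'b': matches stack top 'b' => pop. Stack: cacbe
Final stack: "cacbe" (length 5)

5


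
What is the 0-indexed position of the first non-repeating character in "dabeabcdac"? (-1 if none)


Input: dabeabcdac
Character frequencies:
  'a': 3
  'b': 2
  'c': 2
  'd': 2
  'e': 1
Scanning left to right for freq == 1:
  Position 0 ('d'): freq=2, skip
  Position 1 ('a'): freq=3, skip
  Position 2 ('b'): freq=2, skip
  Position 3 ('e'): unique! => answer = 3

3


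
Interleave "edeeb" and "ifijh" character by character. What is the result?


Interleaving "edeeb" and "ifijh":
  Position 0: 'e' from first, 'i' from second => "ei"
  Position 1: 'd' from first, 'f' from second => "df"
  Position 2: 'e' from first, 'i' from second => "ei"
  Position 3: 'e' from first, 'j' from second => "ej"
  Position 4: 'b' from first, 'h' from second => "bh"
Result: eidfeiejbh

eidfeiejbh


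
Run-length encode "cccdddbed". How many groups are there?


Input: cccdddbed
Scanning for consecutive runs:
  Group 1: 'c' x 3 (positions 0-2)
  Group 2: 'd' x 3 (positions 3-5)
  Group 3: 'b' x 1 (positions 6-6)
  Group 4: 'e' x 1 (positions 7-7)
  Group 5: 'd' x 1 (positions 8-8)
Total groups: 5

5


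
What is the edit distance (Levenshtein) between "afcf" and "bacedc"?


Computing edit distance: "afcf" -> "bacedc"
DP table:
           b    a    c    e    d    c
      0    1    2    3    4    5    6
  a   1    1    1    2    3    4    5
  f   2    2    2    2    3    4    5
  c   3    3    3    2    3    4    4
  f   4    4    4    3    3    4    5
Edit distance = dp[4][6] = 5

5


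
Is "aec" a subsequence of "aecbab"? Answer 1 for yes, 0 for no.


Check if "aec" is a subsequence of "aecbab"
Greedy scan:
  Position 0 ('a'): matches sub[0] = 'a'
  Position 1 ('e'): matches sub[1] = 'e'
  Position 2 ('c'): matches sub[2] = 'c'
  Position 3 ('b'): no match needed
  Position 4 ('a'): no match needed
  Position 5 ('b'): no match needed
All 3 characters matched => is a subsequence

1


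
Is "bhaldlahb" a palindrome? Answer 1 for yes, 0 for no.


Input: bhaldlahb
Reversed: bhaldlahb
  Compare pos 0 ('b') with pos 8 ('b'): match
  Compare pos 1 ('h') with pos 7 ('h'): match
  Compare pos 2 ('a') with pos 6 ('a'): match
  Compare pos 3 ('l') with pos 5 ('l'): match
Result: palindrome

1


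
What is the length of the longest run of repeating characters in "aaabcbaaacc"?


Input: "aaabcbaaacc"
Scanning for longest run:
  Position 1 ('a'): continues run of 'a', length=2
  Position 2 ('a'): continues run of 'a', length=3
  Position 3 ('b'): new char, reset run to 1
  Position 4 ('c'): new char, reset run to 1
  Position 5 ('b'): new char, reset run to 1
  Position 6 ('a'): new char, reset run to 1
  Position 7 ('a'): continues run of 'a', length=2
  Position 8 ('a'): continues run of 'a', length=3
  Position 9 ('c'): new char, reset run to 1
  Position 10 ('c'): continues run of 'c', length=2
Longest run: 'a' with length 3

3


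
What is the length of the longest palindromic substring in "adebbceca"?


Input: "adebbceca"
Checking substrings for palindromes:
  [5:8] "cec" (len 3) => palindrome
  [3:5] "bb" (len 2) => palindrome
Longest palindromic substring: "cec" with length 3

3


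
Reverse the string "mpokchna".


Input: mpokchna
Reading characters right to left:
  Position 7: 'a'
  Position 6: 'n'
  Position 5: 'h'
  Position 4: 'c'
  Position 3: 'k'
  Position 2: 'o'
  Position 1: 'p'
  Position 0: 'm'
Reversed: anhckopm

anhckopm


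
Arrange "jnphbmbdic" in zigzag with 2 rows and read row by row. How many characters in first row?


Zigzag "jnphbmbdic" into 2 rows:
Placing characters:
  'j' => row 0
  'n' => row 1
  'p' => row 0
  'h' => row 1
  'b' => row 0
  'm' => row 1
  'b' => row 0
  'd' => row 1
  'i' => row 0
  'c' => row 1
Rows:
  Row 0: "jpbbi"
  Row 1: "nhmdc"
First row length: 5

5


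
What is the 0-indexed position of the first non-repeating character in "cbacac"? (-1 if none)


Input: cbacac
Character frequencies:
  'a': 2
  'b': 1
  'c': 3
Scanning left to right for freq == 1:
  Position 0 ('c'): freq=3, skip
  Position 1 ('b'): unique! => answer = 1

1


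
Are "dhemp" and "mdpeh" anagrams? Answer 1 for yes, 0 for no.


Strings: "dhemp", "mdpeh"
Sorted first:  dehmp
Sorted second: dehmp
Sorted forms match => anagrams

1


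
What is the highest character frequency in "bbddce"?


Input: bbddce
Character counts:
  'b': 2
  'c': 1
  'd': 2
  'e': 1
Maximum frequency: 2

2


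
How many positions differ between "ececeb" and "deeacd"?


Comparing "ececeb" and "deeacd" position by position:
  Position 0: 'e' vs 'd' => DIFFER
  Position 1: 'c' vs 'e' => DIFFER
  Position 2: 'e' vs 'e' => same
  Position 3: 'c' vs 'a' => DIFFER
  Position 4: 'e' vs 'c' => DIFFER
  Position 5: 'b' vs 'd' => DIFFER
Positions that differ: 5

5


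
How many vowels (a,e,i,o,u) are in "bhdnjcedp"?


Input: bhdnjcedp
Checking each character:
  'b' at position 0: consonant
  'h' at position 1: consonant
  'd' at position 2: consonant
  'n' at position 3: consonant
  'j' at position 4: consonant
  'c' at position 5: consonant
  'e' at position 6: vowel (running total: 1)
  'd' at position 7: consonant
  'p' at position 8: consonant
Total vowels: 1

1


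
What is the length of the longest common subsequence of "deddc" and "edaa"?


LCS of "deddc" and "edaa"
DP table:
           e    d    a    a
      0    0    0    0    0
  d   0    0    1    1    1
  e   0    1    1    1    1
  d   0    1    2    2    2
  d   0    1    2    2    2
  c   0    1    2    2    2
LCS length = dp[5][4] = 2

2


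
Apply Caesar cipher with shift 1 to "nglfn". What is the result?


Caesar cipher: shift "nglfn" by 1
  'n' (pos 13) + 1 = pos 14 = 'o'
  'g' (pos 6) + 1 = pos 7 = 'h'
  'l' (pos 11) + 1 = pos 12 = 'm'
  'f' (pos 5) + 1 = pos 6 = 'g'
  'n' (pos 13) + 1 = pos 14 = 'o'
Result: ohmgo

ohmgo


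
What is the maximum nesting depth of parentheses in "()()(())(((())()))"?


Input: "()()(())(((())()))"
Tracking depth:
  Position 0 '(': depth becomes 1
  Position 1 ')': depth becomes 0
  Position 2 '(': depth becomes 1
  Position 3 ')': depth becomes 0
  Position 4 '(': depth becomes 1
  Position 5 '(': depth becomes 2
  Position 6 ')': depth becomes 1
  Position 7 ')': depth becomes 0
  Position 8 '(': depth becomes 1
  Position 9 '(': depth becomes 2
  Position 10 '(': depth becomes 3
  Position 11 '(': depth becomes 4
  Position 12 ')': depth becomes 3
  Position 13 ')': depth becomes 2
  Position 14 '(': depth becomes 3
  Position 15 ')': depth becomes 2
  Position 16 ')': depth becomes 1
  Position 17 ')': depth becomes 0
Maximum depth reached: 4

4


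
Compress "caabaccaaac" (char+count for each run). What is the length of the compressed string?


Input: caabaccaaac
Runs:
  'c' x 1 => "c1"
  'a' x 2 => "a2"
  'b' x 1 => "b1"
  'a' x 1 => "a1"
  'c' x 2 => "c2"
  'a' x 3 => "a3"
  'c' x 1 => "c1"
Compressed: "c1a2b1a1c2a3c1"
Compressed length: 14

14


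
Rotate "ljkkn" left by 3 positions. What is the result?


Input: "ljkkn", rotate left by 3
First 3 characters: "ljk"
Remaining characters: "kn"
Concatenate remaining + first: "kn" + "ljk" = "knljk"

knljk


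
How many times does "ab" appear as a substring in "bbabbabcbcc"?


Searching for "ab" in "bbabbabcbcc"
Scanning each position:
  Position 0: "bb" => no
  Position 1: "ba" => no
  Position 2: "ab" => MATCH
  Position 3: "bb" => no
  Position 4: "ba" => no
  Position 5: "ab" => MATCH
  Position 6: "bc" => no
  Position 7: "cb" => no
  Position 8: "bc" => no
  Position 9: "cc" => no
Total occurrences: 2

2


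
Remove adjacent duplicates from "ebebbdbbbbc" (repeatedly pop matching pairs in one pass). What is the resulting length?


Input: ebebbdbbbbc
Stack-based adjacent duplicate removal:
  Read 'e': push. Stack: e
  Read 'b': push. Stack: eb
  Read 'e': push. Stack: ebe
  Read 'b': push. Stack: ebeb
  Read 'b': matches stack top 'b' => pop. Stack: ebe
  Read 'd': push. Stack: ebed
  Read 'b': push. Stack: ebedb
  Read 'b': matches stack top 'b' => pop. Stack: ebed
  Read 'b': push. Stack: ebedb
  Read 'b': matches stack top 'b' => pop. Stack: ebed
  Read 'c': push. Stack: ebedc
Final stack: "ebedc" (length 5)

5


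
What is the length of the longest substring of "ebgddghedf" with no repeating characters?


Input: "ebgddghedf"
Sliding window (track last position of each char):
  Position 0 ('e'): window [0,0] length 1 -- new best
  Position 1 ('b'): window [0,1] length 2 -- new best
  Position 2 ('g'): window [0,2] length 3 -- new best
  Position 3 ('d'): window [0,3] length 4 -- new best
  Position 4 ('d'): repeat (last at 3), move window start to 4
  Position 4 ('d'): window [4,4] length 1
  Position 5 ('g'): window [4,5] length 2
  Position 6 ('h'): window [4,6] length 3
  Position 7 ('e'): window [4,7] length 4
  Position 8 ('d'): repeat (last at 4), move window start to 5
  Position 8 ('d'): window [5,8] length 4
  Position 9 ('f'): window [5,9] length 5 -- new best
Longest substring with no repeats: "ghedf" with length 5

5


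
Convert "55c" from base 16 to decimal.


Input: "55c" in base 16
Positional expansion:
  Digit '5' (value 5) x 16^2 = 1280
  Digit '5' (value 5) x 16^1 = 80
  Digit 'c' (value 12) x 16^0 = 12
Sum = 1372

1372


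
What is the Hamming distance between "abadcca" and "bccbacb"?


Comparing "abadcca" and "bccbacb" position by position:
  Position 0: 'a' vs 'b' => differ
  Position 1: 'b' vs 'c' => differ
  Position 2: 'a' vs 'c' => differ
  Position 3: 'd' vs 'b' => differ
  Position 4: 'c' vs 'a' => differ
  Position 5: 'c' vs 'c' => same
  Position 6: 'a' vs 'b' => differ
Total differences (Hamming distance): 6

6


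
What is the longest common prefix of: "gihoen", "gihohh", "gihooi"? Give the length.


Words: gihoen, gihohh, gihooi
  Position 0: all 'g' => match
  Position 1: all 'i' => match
  Position 2: all 'h' => match
  Position 3: all 'o' => match
  Position 4: ('e', 'h', 'o') => mismatch, stop
LCP = "giho" (length 4)

4


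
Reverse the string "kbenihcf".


Input: kbenihcf
Reading characters right to left:
  Position 7: 'f'
  Position 6: 'c'
  Position 5: 'h'
  Position 4: 'i'
  Position 3: 'n'
  Position 2: 'e'
  Position 1: 'b'
  Position 0: 'k'
Reversed: fchinebk

fchinebk


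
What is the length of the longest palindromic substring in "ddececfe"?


Input: "ddececfe"
Checking substrings for palindromes:
  [2:5] "ece" (len 3) => palindrome
  [3:6] "cec" (len 3) => palindrome
  [0:2] "dd" (len 2) => palindrome
Longest palindromic substring: "ece" with length 3

3


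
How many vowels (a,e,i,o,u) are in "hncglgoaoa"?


Input: hncglgoaoa
Checking each character:
  'h' at position 0: consonant
  'n' at position 1: consonant
  'c' at position 2: consonant
  'g' at position 3: consonant
  'l' at position 4: consonant
  'g' at position 5: consonant
  'o' at position 6: vowel (running total: 1)
  'a' at position 7: vowel (running total: 2)
  'o' at position 8: vowel (running total: 3)
  'a' at position 9: vowel (running total: 4)
Total vowels: 4

4


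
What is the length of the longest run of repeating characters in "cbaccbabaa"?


Input: "cbaccbabaa"
Scanning for longest run:
  Position 1 ('b'): new char, reset run to 1
  Position 2 ('a'): new char, reset run to 1
  Position 3 ('c'): new char, reset run to 1
  Position 4 ('c'): continues run of 'c', length=2
  Position 5 ('b'): new char, reset run to 1
  Position 6 ('a'): new char, reset run to 1
  Position 7 ('b'): new char, reset run to 1
  Position 8 ('a'): new char, reset run to 1
  Position 9 ('a'): continues run of 'a', length=2
Longest run: 'c' with length 2

2


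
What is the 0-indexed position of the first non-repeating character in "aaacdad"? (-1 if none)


Input: aaacdad
Character frequencies:
  'a': 4
  'c': 1
  'd': 2
Scanning left to right for freq == 1:
  Position 0 ('a'): freq=4, skip
  Position 1 ('a'): freq=4, skip
  Position 2 ('a'): freq=4, skip
  Position 3 ('c'): unique! => answer = 3

3


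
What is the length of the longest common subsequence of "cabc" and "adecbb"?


LCS of "cabc" and "adecbb"
DP table:
           a    d    e    c    b    b
      0    0    0    0    0    0    0
  c   0    0    0    0    1    1    1
  a   0    1    1    1    1    1    1
  b   0    1    1    1    1    2    2
  c   0    1    1    1    2    2    2
LCS length = dp[4][6] = 2

2


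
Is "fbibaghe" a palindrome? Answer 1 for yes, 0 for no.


Input: fbibaghe
Reversed: ehgabibf
  Compare pos 0 ('f') with pos 7 ('e'): MISMATCH
  Compare pos 1 ('b') with pos 6 ('h'): MISMATCH
  Compare pos 2 ('i') with pos 5 ('g'): MISMATCH
  Compare pos 3 ('b') with pos 4 ('a'): MISMATCH
Result: not a palindrome

0


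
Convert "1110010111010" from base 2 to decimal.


Input: "1110010111010" in base 2
Positional expansion:
  Digit '1' (value 1) x 2^12 = 4096
  Digit '1' (value 1) x 2^11 = 2048
  Digit '1' (value 1) x 2^10 = 1024
  Digit '0' (value 0) x 2^9 = 0
  Digit '0' (value 0) x 2^8 = 0
  Digit '1' (value 1) x 2^7 = 128
  Digit '0' (value 0) x 2^6 = 0
  Digit '1' (value 1) x 2^5 = 32
  Digit '1' (value 1) x 2^4 = 16
  Digit '1' (value 1) x 2^3 = 8
  Digit '0' (value 0) x 2^2 = 0
  Digit '1' (value 1) x 2^1 = 2
  Digit '0' (value 0) x 2^0 = 0
Sum = 7354

7354


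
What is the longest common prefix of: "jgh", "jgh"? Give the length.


Words: jgh, jgh
  Position 0: all 'j' => match
  Position 1: all 'g' => match
  Position 2: all 'h' => match
LCP = "jgh" (length 3)

3


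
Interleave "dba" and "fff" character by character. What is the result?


Interleaving "dba" and "fff":
  Position 0: 'd' from first, 'f' from second => "df"
  Position 1: 'b' from first, 'f' from second => "bf"
  Position 2: 'a' from first, 'f' from second => "af"
Result: dfbfaf

dfbfaf


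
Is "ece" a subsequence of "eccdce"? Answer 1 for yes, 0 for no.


Check if "ece" is a subsequence of "eccdce"
Greedy scan:
  Position 0 ('e'): matches sub[0] = 'e'
  Position 1 ('c'): matches sub[1] = 'c'
  Position 2 ('c'): no match needed
  Position 3 ('d'): no match needed
  Position 4 ('c'): no match needed
  Position 5 ('e'): matches sub[2] = 'e'
All 3 characters matched => is a subsequence

1


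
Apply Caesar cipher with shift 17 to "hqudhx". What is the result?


Caesar cipher: shift "hqudhx" by 17
  'h' (pos 7) + 17 = pos 24 = 'y'
  'q' (pos 16) + 17 = pos 7 = 'h'
  'u' (pos 20) + 17 = pos 11 = 'l'
  'd' (pos 3) + 17 = pos 20 = 'u'
  'h' (pos 7) + 17 = pos 24 = 'y'
  'x' (pos 23) + 17 = pos 14 = 'o'
Result: yhluyo

yhluyo


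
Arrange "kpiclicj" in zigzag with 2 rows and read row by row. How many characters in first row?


Zigzag "kpiclicj" into 2 rows:
Placing characters:
  'k' => row 0
  'p' => row 1
  'i' => row 0
  'c' => row 1
  'l' => row 0
  'i' => row 1
  'c' => row 0
  'j' => row 1
Rows:
  Row 0: "kilc"
  Row 1: "pcij"
First row length: 4

4


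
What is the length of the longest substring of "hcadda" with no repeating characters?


Input: "hcadda"
Sliding window (track last position of each char):
  Position 0 ('h'): window [0,0] length 1 -- new best
  Position 1 ('c'): window [0,1] length 2 -- new best
  Position 2 ('a'): window [0,2] length 3 -- new best
  Position 3 ('d'): window [0,3] length 4 -- new best
  Position 4 ('d'): repeat (last at 3), move window start to 4
  Position 4 ('d'): window [4,4] length 1
  Position 5 ('a'): window [4,5] length 2
Longest substring with no repeats: "hcad" with length 4

4


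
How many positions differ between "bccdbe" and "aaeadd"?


Comparing "bccdbe" and "aaeadd" position by position:
  Position 0: 'b' vs 'a' => DIFFER
  Position 1: 'c' vs 'a' => DIFFER
  Position 2: 'c' vs 'e' => DIFFER
  Position 3: 'd' vs 'a' => DIFFER
  Position 4: 'b' vs 'd' => DIFFER
  Position 5: 'e' vs 'd' => DIFFER
Positions that differ: 6

6


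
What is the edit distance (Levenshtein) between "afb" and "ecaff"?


Computing edit distance: "afb" -> "ecaff"
DP table:
           e    c    a    f    f
      0    1    2    3    4    5
  a   1    1    2    2    3    4
  f   2    2    2    3    2    3
  b   3    3    3    3    3    3
Edit distance = dp[3][5] = 3

3


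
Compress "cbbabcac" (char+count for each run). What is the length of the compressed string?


Input: cbbabcac
Runs:
  'c' x 1 => "c1"
  'b' x 2 => "b2"
  'a' x 1 => "a1"
  'b' x 1 => "b1"
  'c' x 1 => "c1"
  'a' x 1 => "a1"
  'c' x 1 => "c1"
Compressed: "c1b2a1b1c1a1c1"
Compressed length: 14

14


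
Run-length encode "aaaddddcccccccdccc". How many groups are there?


Input: aaaddddcccccccdccc
Scanning for consecutive runs:
  Group 1: 'a' x 3 (positions 0-2)
  Group 2: 'd' x 4 (positions 3-6)
  Group 3: 'c' x 7 (positions 7-13)
  Group 4: 'd' x 1 (positions 14-14)
  Group 5: 'c' x 3 (positions 15-17)
Total groups: 5

5


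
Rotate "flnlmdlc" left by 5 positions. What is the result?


Input: "flnlmdlc", rotate left by 5
First 5 characters: "flnlm"
Remaining characters: "dlc"
Concatenate remaining + first: "dlc" + "flnlm" = "dlcflnlm"

dlcflnlm


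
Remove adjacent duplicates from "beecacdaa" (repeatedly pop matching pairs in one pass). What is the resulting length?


Input: beecacdaa
Stack-based adjacent duplicate removal:
  Read 'b': push. Stack: b
  Read 'e': push. Stack: be
  Read 'e': matches stack top 'e' => pop. Stack: b
  Read 'c': push. Stack: bc
  Read 'a': push. Stack: bca
  Read 'c': push. Stack: bcac
  Read 'd': push. Stack: bcacd
  Read 'a': push. Stack: bcacda
  Read 'a': matches stack top 'a' => pop. Stack: bcacd
Final stack: "bcacd" (length 5)

5


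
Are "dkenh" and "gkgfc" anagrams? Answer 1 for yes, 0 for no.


Strings: "dkenh", "gkgfc"
Sorted first:  dehkn
Sorted second: cfggk
Differ at position 0: 'd' vs 'c' => not anagrams

0


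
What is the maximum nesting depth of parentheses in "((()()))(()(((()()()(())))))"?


Input: "((()()))(()(((()()()(())))))"
Tracking depth:
  Position 0 '(': depth becomes 1
  Position 1 '(': depth becomes 2
  Position 2 '(': depth becomes 3
  Position 3 ')': depth becomes 2
  Position 4 '(': depth becomes 3
  Position 5 ')': depth becomes 2
  Position 6 ')': depth becomes 1
  Position 7 ')': depth becomes 0
  Position 8 '(': depth becomes 1
  Position 9 '(': depth becomes 2
  Position 10 ')': depth becomes 1
  Position 11 '(': depth becomes 2
  Position 12 '(': depth becomes 3
  Position 13 '(': depth becomes 4
  Position 14 '(': depth becomes 5
  Position 15 ')': depth becomes 4
  Position 16 '(': depth becomes 5
  Position 17 ')': depth becomes 4
  Position 18 '(': depth becomes 5
  Position 19 ')': depth becomes 4
  Position 20 '(': depth becomes 5
  Position 21 '(': depth becomes 6
  Position 22 ')': depth becomes 5
  Position 23 ')': depth becomes 4
  Position 24 ')': depth becomes 3
  Position 25 ')': depth becomes 2
  Position 26 ')': depth becomes 1
  Position 27 ')': depth becomes 0
Maximum depth reached: 6

6


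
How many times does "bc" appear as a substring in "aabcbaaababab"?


Searching for "bc" in "aabcbaaababab"
Scanning each position:
  Position 0: "aa" => no
  Position 1: "ab" => no
  Position 2: "bc" => MATCH
  Position 3: "cb" => no
  Position 4: "ba" => no
  Position 5: "aa" => no
  Position 6: "aa" => no
  Position 7: "ab" => no
  Position 8: "ba" => no
  Position 9: "ab" => no
  Position 10: "ba" => no
  Position 11: "ab" => no
Total occurrences: 1

1


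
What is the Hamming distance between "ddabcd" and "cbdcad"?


Comparing "ddabcd" and "cbdcad" position by position:
  Position 0: 'd' vs 'c' => differ
  Position 1: 'd' vs 'b' => differ
  Position 2: 'a' vs 'd' => differ
  Position 3: 'b' vs 'c' => differ
  Position 4: 'c' vs 'a' => differ
  Position 5: 'd' vs 'd' => same
Total differences (Hamming distance): 5

5


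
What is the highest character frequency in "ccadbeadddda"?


Input: ccadbeadddda
Character counts:
  'a': 3
  'b': 1
  'c': 2
  'd': 5
  'e': 1
Maximum frequency: 5

5


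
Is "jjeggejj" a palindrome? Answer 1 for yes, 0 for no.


Input: jjeggejj
Reversed: jjeggejj
  Compare pos 0 ('j') with pos 7 ('j'): match
  Compare pos 1 ('j') with pos 6 ('j'): match
  Compare pos 2 ('e') with pos 5 ('e'): match
  Compare pos 3 ('g') with pos 4 ('g'): match
Result: palindrome

1


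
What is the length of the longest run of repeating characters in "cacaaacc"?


Input: "cacaaacc"
Scanning for longest run:
  Position 1 ('a'): new char, reset run to 1
  Position 2 ('c'): new char, reset run to 1
  Position 3 ('a'): new char, reset run to 1
  Position 4 ('a'): continues run of 'a', length=2
  Position 5 ('a'): continues run of 'a', length=3
  Position 6 ('c'): new char, reset run to 1
  Position 7 ('c'): continues run of 'c', length=2
Longest run: 'a' with length 3

3


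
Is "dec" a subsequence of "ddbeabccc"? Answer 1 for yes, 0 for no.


Check if "dec" is a subsequence of "ddbeabccc"
Greedy scan:
  Position 0 ('d'): matches sub[0] = 'd'
  Position 1 ('d'): no match needed
  Position 2 ('b'): no match needed
  Position 3 ('e'): matches sub[1] = 'e'
  Position 4 ('a'): no match needed
  Position 5 ('b'): no match needed
  Position 6 ('c'): matches sub[2] = 'c'
  Position 7 ('c'): no match needed
  Position 8 ('c'): no match needed
All 3 characters matched => is a subsequence

1


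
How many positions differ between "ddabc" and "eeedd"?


Comparing "ddabc" and "eeedd" position by position:
  Position 0: 'd' vs 'e' => DIFFER
  Position 1: 'd' vs 'e' => DIFFER
  Position 2: 'a' vs 'e' => DIFFER
  Position 3: 'b' vs 'd' => DIFFER
  Position 4: 'c' vs 'd' => DIFFER
Positions that differ: 5

5


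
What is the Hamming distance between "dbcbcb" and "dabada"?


Comparing "dbcbcb" and "dabada" position by position:
  Position 0: 'd' vs 'd' => same
  Position 1: 'b' vs 'a' => differ
  Position 2: 'c' vs 'b' => differ
  Position 3: 'b' vs 'a' => differ
  Position 4: 'c' vs 'd' => differ
  Position 5: 'b' vs 'a' => differ
Total differences (Hamming distance): 5

5


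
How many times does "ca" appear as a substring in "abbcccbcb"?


Searching for "ca" in "abbcccbcb"
Scanning each position:
  Position 0: "ab" => no
  Position 1: "bb" => no
  Position 2: "bc" => no
  Position 3: "cc" => no
  Position 4: "cc" => no
  Position 5: "cb" => no
  Position 6: "bc" => no
  Position 7: "cb" => no
Total occurrences: 0

0


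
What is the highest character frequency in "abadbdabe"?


Input: abadbdabe
Character counts:
  'a': 3
  'b': 3
  'd': 2
  'e': 1
Maximum frequency: 3

3


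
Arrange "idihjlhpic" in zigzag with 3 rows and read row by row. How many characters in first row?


Zigzag "idihjlhpic" into 3 rows:
Placing characters:
  'i' => row 0
  'd' => row 1
  'i' => row 2
  'h' => row 1
  'j' => row 0
  'l' => row 1
  'h' => row 2
  'p' => row 1
  'i' => row 0
  'c' => row 1
Rows:
  Row 0: "iji"
  Row 1: "dhlpc"
  Row 2: "ih"
First row length: 3

3


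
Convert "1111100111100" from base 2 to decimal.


Input: "1111100111100" in base 2
Positional expansion:
  Digit '1' (value 1) x 2^12 = 4096
  Digit '1' (value 1) x 2^11 = 2048
  Digit '1' (value 1) x 2^10 = 1024
  Digit '1' (value 1) x 2^9 = 512
  Digit '1' (value 1) x 2^8 = 256
  Digit '0' (value 0) x 2^7 = 0
  Digit '0' (value 0) x 2^6 = 0
  Digit '1' (value 1) x 2^5 = 32
  Digit '1' (value 1) x 2^4 = 16
  Digit '1' (value 1) x 2^3 = 8
  Digit '1' (value 1) x 2^2 = 4
  Digit '0' (value 0) x 2^1 = 0
  Digit '0' (value 0) x 2^0 = 0
Sum = 7996

7996


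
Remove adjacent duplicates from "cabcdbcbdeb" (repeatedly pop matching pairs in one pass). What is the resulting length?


Input: cabcdbcbdeb
Stack-based adjacent duplicate removal:
  Read 'c': push. Stack: c
  Read 'a': push. Stack: ca
  Read 'b': push. Stack: cab
  Read 'c': push. Stack: cabc
  Read 'd': push. Stack: cabcd
  Read 'b': push. Stack: cabcdb
  Read 'c': push. Stack: cabcdbc
  Read 'b': push. Stack: cabcdbcb
  Read 'd': push. Stack: cabcdbcbd
  Read 'e': push. Stack: cabcdbcbde
  Read 'b': push. Stack: cabcdbcbdeb
Final stack: "cabcdbcbdeb" (length 11)

11


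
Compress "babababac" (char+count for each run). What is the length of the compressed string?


Input: babababac
Runs:
  'b' x 1 => "b1"
  'a' x 1 => "a1"
  'b' x 1 => "b1"
  'a' x 1 => "a1"
  'b' x 1 => "b1"
  'a' x 1 => "a1"
  'b' x 1 => "b1"
  'a' x 1 => "a1"
  'c' x 1 => "c1"
Compressed: "b1a1b1a1b1a1b1a1c1"
Compressed length: 18

18


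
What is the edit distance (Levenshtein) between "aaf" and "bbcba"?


Computing edit distance: "aaf" -> "bbcba"
DP table:
           b    b    c    b    a
      0    1    2    3    4    5
  a   1    1    2    3    4    4
  a   2    2    2    3    4    4
  f   3    3    3    3    4    5
Edit distance = dp[3][5] = 5

5


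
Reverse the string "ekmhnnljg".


Input: ekmhnnljg
Reading characters right to left:
  Position 8: 'g'
  Position 7: 'j'
  Position 6: 'l'
  Position 5: 'n'
  Position 4: 'n'
  Position 3: 'h'
  Position 2: 'm'
  Position 1: 'k'
  Position 0: 'e'
Reversed: gjlnnhmke

gjlnnhmke


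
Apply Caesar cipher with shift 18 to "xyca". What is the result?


Caesar cipher: shift "xyca" by 18
  'x' (pos 23) + 18 = pos 15 = 'p'
  'y' (pos 24) + 18 = pos 16 = 'q'
  'c' (pos 2) + 18 = pos 20 = 'u'
  'a' (pos 0) + 18 = pos 18 = 's'
Result: pqus

pqus


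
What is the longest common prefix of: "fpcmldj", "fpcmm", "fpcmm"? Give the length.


Words: fpcmldj, fpcmm, fpcmm
  Position 0: all 'f' => match
  Position 1: all 'p' => match
  Position 2: all 'c' => match
  Position 3: all 'm' => match
  Position 4: ('l', 'm', 'm') => mismatch, stop
LCP = "fpcm" (length 4)

4


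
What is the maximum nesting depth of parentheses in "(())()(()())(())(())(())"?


Input: "(())()(()())(())(())(())"
Tracking depth:
  Position 0 '(': depth becomes 1
  Position 1 '(': depth becomes 2
  Position 2 ')': depth becomes 1
  Position 3 ')': depth becomes 0
  Position 4 '(': depth becomes 1
  Position 5 ')': depth becomes 0
  Position 6 '(': depth becomes 1
  Position 7 '(': depth becomes 2
  Position 8 ')': depth becomes 1
  Position 9 '(': depth becomes 2
  Position 10 ')': depth becomes 1
  Position 11 ')': depth becomes 0
  Position 12 '(': depth becomes 1
  Position 13 '(': depth becomes 2
  Position 14 ')': depth becomes 1
  Position 15 ')': depth becomes 0
  Position 16 '(': depth becomes 1
  Position 17 '(': depth becomes 2
  Position 18 ')': depth becomes 1
  Position 19 ')': depth becomes 0
  Position 20 '(': depth becomes 1
  Position 21 '(': depth becomes 2
  Position 22 ')': depth becomes 1
  Position 23 ')': depth becomes 0
Maximum depth reached: 2

2


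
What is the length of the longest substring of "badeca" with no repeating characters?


Input: "badeca"
Sliding window (track last position of each char):
  Position 0 ('b'): window [0,0] length 1 -- new best
  Position 1 ('a'): window [0,1] length 2 -- new best
  Position 2 ('d'): window [0,2] length 3 -- new best
  Position 3 ('e'): window [0,3] length 4 -- new best
  Position 4 ('c'): window [0,4] length 5 -- new best
  Position 5 ('a'): repeat (last at 1), move window start to 2
  Position 5 ('a'): window [2,5] length 4
Longest substring with no repeats: "badec" with length 5

5


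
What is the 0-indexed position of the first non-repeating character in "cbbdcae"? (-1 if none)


Input: cbbdcae
Character frequencies:
  'a': 1
  'b': 2
  'c': 2
  'd': 1
  'e': 1
Scanning left to right for freq == 1:
  Position 0 ('c'): freq=2, skip
  Position 1 ('b'): freq=2, skip
  Position 2 ('b'): freq=2, skip
  Position 3 ('d'): unique! => answer = 3

3


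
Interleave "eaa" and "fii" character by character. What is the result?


Interleaving "eaa" and "fii":
  Position 0: 'e' from first, 'f' from second => "ef"
  Position 1: 'a' from first, 'i' from second => "ai"
  Position 2: 'a' from first, 'i' from second => "ai"
Result: efaiai

efaiai


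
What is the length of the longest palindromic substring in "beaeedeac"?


Input: "beaeedeac"
Checking substrings for palindromes:
  [1:4] "eae" (len 3) => palindrome
  [4:7] "ede" (len 3) => palindrome
  [3:5] "ee" (len 2) => palindrome
Longest palindromic substring: "eae" with length 3

3


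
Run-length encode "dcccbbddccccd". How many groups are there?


Input: dcccbbddccccd
Scanning for consecutive runs:
  Group 1: 'd' x 1 (positions 0-0)
  Group 2: 'c' x 3 (positions 1-3)
  Group 3: 'b' x 2 (positions 4-5)
  Group 4: 'd' x 2 (positions 6-7)
  Group 5: 'c' x 4 (positions 8-11)
  Group 6: 'd' x 1 (positions 12-12)
Total groups: 6

6


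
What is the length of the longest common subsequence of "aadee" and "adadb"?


LCS of "aadee" and "adadb"
DP table:
           a    d    a    d    b
      0    0    0    0    0    0
  a   0    1    1    1    1    1
  a   0    1    1    2    2    2
  d   0    1    2    2    3    3
  e   0    1    2    2    3    3
  e   0    1    2    2    3    3
LCS length = dp[5][5] = 3

3


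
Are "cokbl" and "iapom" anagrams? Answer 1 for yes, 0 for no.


Strings: "cokbl", "iapom"
Sorted first:  bcklo
Sorted second: aimop
Differ at position 0: 'b' vs 'a' => not anagrams

0


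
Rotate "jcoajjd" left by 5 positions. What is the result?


Input: "jcoajjd", rotate left by 5
First 5 characters: "jcoaj"
Remaining characters: "jd"
Concatenate remaining + first: "jd" + "jcoaj" = "jdjcoaj"

jdjcoaj


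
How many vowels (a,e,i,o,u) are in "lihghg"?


Input: lihghg
Checking each character:
  'l' at position 0: consonant
  'i' at position 1: vowel (running total: 1)
  'h' at position 2: consonant
  'g' at position 3: consonant
  'h' at position 4: consonant
  'g' at position 5: consonant
Total vowels: 1

1


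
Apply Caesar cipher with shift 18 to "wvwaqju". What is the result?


Caesar cipher: shift "wvwaqju" by 18
  'w' (pos 22) + 18 = pos 14 = 'o'
  'v' (pos 21) + 18 = pos 13 = 'n'
  'w' (pos 22) + 18 = pos 14 = 'o'
  'a' (pos 0) + 18 = pos 18 = 's'
  'q' (pos 16) + 18 = pos 8 = 'i'
  'j' (pos 9) + 18 = pos 1 = 'b'
  'u' (pos 20) + 18 = pos 12 = 'm'
Result: onosibm

onosibm


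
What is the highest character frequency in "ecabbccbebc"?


Input: ecabbccbebc
Character counts:
  'a': 1
  'b': 4
  'c': 4
  'e': 2
Maximum frequency: 4

4


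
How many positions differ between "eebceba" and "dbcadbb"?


Comparing "eebceba" and "dbcadbb" position by position:
  Position 0: 'e' vs 'd' => DIFFER
  Position 1: 'e' vs 'b' => DIFFER
  Position 2: 'b' vs 'c' => DIFFER
  Position 3: 'c' vs 'a' => DIFFER
  Position 4: 'e' vs 'd' => DIFFER
  Position 5: 'b' vs 'b' => same
  Position 6: 'a' vs 'b' => DIFFER
Positions that differ: 6

6


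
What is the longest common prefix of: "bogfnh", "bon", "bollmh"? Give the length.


Words: bogfnh, bon, bollmh
  Position 0: all 'b' => match
  Position 1: all 'o' => match
  Position 2: ('g', 'n', 'l') => mismatch, stop
LCP = "bo" (length 2)

2


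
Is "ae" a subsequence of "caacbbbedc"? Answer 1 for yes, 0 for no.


Check if "ae" is a subsequence of "caacbbbedc"
Greedy scan:
  Position 0 ('c'): no match needed
  Position 1 ('a'): matches sub[0] = 'a'
  Position 2 ('a'): no match needed
  Position 3 ('c'): no match needed
  Position 4 ('b'): no match needed
  Position 5 ('b'): no match needed
  Position 6 ('b'): no match needed
  Position 7 ('e'): matches sub[1] = 'e'
  Position 8 ('d'): no match needed
  Position 9 ('c'): no match needed
All 2 characters matched => is a subsequence

1


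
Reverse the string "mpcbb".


Input: mpcbb
Reading characters right to left:
  Position 4: 'b'
  Position 3: 'b'
  Position 2: 'c'
  Position 1: 'p'
  Position 0: 'm'
Reversed: bbcpm

bbcpm


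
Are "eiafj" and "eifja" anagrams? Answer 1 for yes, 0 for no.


Strings: "eiafj", "eifja"
Sorted first:  aefij
Sorted second: aefij
Sorted forms match => anagrams

1


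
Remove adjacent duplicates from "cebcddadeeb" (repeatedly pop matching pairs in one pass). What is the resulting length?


Input: cebcddadeeb
Stack-based adjacent duplicate removal:
  Read 'c': push. Stack: c
  Read 'e': push. Stack: ce
  Read 'b': push. Stack: ceb
  Read 'c': push. Stack: cebc
  Read 'd': push. Stack: cebcd
  Read 'd': matches stack top 'd' => pop. Stack: cebc
  Read 'a': push. Stack: cebca
  Read 'd': push. Stack: cebcad
  Read 'e': push. Stack: cebcade
  Read 'e': matches stack top 'e' => pop. Stack: cebcad
  Read 'b': push. Stack: cebcadb
Final stack: "cebcadb" (length 7)

7
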